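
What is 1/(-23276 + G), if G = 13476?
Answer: -1/9800 ≈ -0.00010204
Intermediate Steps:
1/(-23276 + G) = 1/(-23276 + 13476) = 1/(-9800) = -1/9800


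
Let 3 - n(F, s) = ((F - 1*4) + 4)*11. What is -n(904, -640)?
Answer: 9941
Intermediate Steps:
n(F, s) = 3 - 11*F (n(F, s) = 3 - ((F - 1*4) + 4)*11 = 3 - ((F - 4) + 4)*11 = 3 - ((-4 + F) + 4)*11 = 3 - F*11 = 3 - 11*F)
-n(904, -640) = -(3 - 11*904) = -(3 - 9944) = -1*(-9941) = 9941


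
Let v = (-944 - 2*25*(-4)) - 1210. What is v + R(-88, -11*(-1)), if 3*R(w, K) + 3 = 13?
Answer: -5852/3 ≈ -1950.7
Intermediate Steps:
R(w, K) = 10/3 (R(w, K) = -1 + (⅓)*13 = -1 + 13/3 = 10/3)
v = -1954 (v = (-944 - 50*(-4)) - 1210 = (-944 + 200) - 1210 = -744 - 1210 = -1954)
v + R(-88, -11*(-1)) = -1954 + 10/3 = -5852/3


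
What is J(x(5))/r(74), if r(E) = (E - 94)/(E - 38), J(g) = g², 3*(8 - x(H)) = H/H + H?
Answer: -324/5 ≈ -64.800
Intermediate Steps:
x(H) = 23/3 - H/3 (x(H) = 8 - (H/H + H)/3 = 8 - (1 + H)/3 = 8 + (-⅓ - H/3) = 23/3 - H/3)
r(E) = (-94 + E)/(-38 + E)
J(x(5))/r(74) = (23/3 - ⅓*5)²/(((-94 + 74)/(-38 + 74))) = (23/3 - 5/3)²/((-20/36)) = 6²/(((1/36)*(-20))) = 36/(-5/9) = 36*(-9/5) = -324/5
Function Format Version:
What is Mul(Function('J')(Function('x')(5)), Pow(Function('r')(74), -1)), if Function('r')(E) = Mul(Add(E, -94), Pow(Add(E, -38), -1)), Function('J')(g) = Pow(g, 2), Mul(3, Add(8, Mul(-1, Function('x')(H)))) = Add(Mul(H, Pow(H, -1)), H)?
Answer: Rational(-324, 5) ≈ -64.800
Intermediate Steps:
Function('x')(H) = Add(Rational(23, 3), Mul(Rational(-1, 3), H)) (Function('x')(H) = Add(8, Mul(Rational(-1, 3), Add(Mul(H, Pow(H, -1)), H))) = Add(8, Mul(Rational(-1, 3), Add(1, H))) = Add(8, Add(Rational(-1, 3), Mul(Rational(-1, 3), H))) = Add(Rational(23, 3), Mul(Rational(-1, 3), H)))
Function('r')(E) = Mul(Pow(Add(-38, E), -1), Add(-94, E)) (Function('r')(E) = Mul(Add(-94, E), Pow(Add(-38, E), -1)) = Mul(Pow(Add(-38, E), -1), Add(-94, E)))
Mul(Function('J')(Function('x')(5)), Pow(Function('r')(74), -1)) = Mul(Pow(Add(Rational(23, 3), Mul(Rational(-1, 3), 5)), 2), Pow(Mul(Pow(Add(-38, 74), -1), Add(-94, 74)), -1)) = Mul(Pow(Add(Rational(23, 3), Rational(-5, 3)), 2), Pow(Mul(Pow(36, -1), -20), -1)) = Mul(Pow(6, 2), Pow(Mul(Rational(1, 36), -20), -1)) = Mul(36, Pow(Rational(-5, 9), -1)) = Mul(36, Rational(-9, 5)) = Rational(-324, 5)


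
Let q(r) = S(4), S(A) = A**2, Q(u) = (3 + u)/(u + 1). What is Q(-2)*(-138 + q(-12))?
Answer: 122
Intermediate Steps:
Q(u) = (3 + u)/(1 + u)
q(r) = 16 (q(r) = 4**2 = 16)
Q(-2)*(-138 + q(-12)) = ((3 - 2)/(1 - 2))*(-138 + 16) = (1/(-1))*(-122) = -1*1*(-122) = -1*(-122) = 122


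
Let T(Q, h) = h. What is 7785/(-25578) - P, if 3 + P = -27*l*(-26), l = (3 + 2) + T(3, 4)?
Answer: -17948095/2842 ≈ -6315.3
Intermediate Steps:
l = 9 (l = (3 + 2) + 4 = 5 + 4 = 9)
P = 6315 (P = -3 - 27*9*(-26) = -3 - 243*(-26) = -3 + 6318 = 6315)
7785/(-25578) - P = 7785/(-25578) - 1*6315 = 7785*(-1/25578) - 6315 = -865/2842 - 6315 = -17948095/2842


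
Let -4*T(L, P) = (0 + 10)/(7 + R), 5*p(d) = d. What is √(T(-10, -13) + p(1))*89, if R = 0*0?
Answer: 89*I*√770/70 ≈ 35.281*I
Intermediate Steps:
p(d) = d/5
R = 0
T(L, P) = -5/14 (T(L, P) = -(0 + 10)/(4*(7 + 0)) = -5/(2*7) = -¼*10/7 = -5/14)
√(T(-10, -13) + p(1))*89 = √(-5/14 + (⅕)*1)*89 = √(-5/14 + ⅕)*89 = √(-11/70)*89 = (I*√770/70)*89 = 89*I*√770/70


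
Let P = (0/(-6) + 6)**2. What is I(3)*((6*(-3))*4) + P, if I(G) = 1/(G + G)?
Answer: 24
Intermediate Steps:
I(G) = 1/(2*G)
P = 36 (P = (0*(-1/6) + 6)**2 = (0 + 6)**2 = 6**2 = 36)
I(3)*((6*(-3))*4) + P = ((1/2)/3)*((6*(-3))*4) + 36 = ((1/2)*(1/3))*(-18*4) + 36 = (1/6)*(-72) + 36 = -12 + 36 = 24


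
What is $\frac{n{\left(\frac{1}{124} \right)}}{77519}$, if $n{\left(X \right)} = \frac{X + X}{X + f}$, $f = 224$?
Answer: $\frac{2}{2153245263} \approx 9.2883 \cdot 10^{-10}$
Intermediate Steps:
$n{\left(X \right)} = \frac{2 X}{224 + X}$ ($n{\left(X \right)} = \frac{X + X}{X + 224} = \frac{2 X}{224 + X}$)
$\frac{n{\left(\frac{1}{124} \right)}}{77519} = \frac{2 \cdot \frac{1}{124} \frac{1}{224 + \frac{1}{124}}}{77519} = 2 \cdot \frac{1}{124} \frac{1}{224 + \frac{1}{124}} \cdot \frac{1}{77519} = 2 \cdot \frac{1}{124} \frac{1}{\frac{27777}{124}} \cdot \frac{1}{77519} = 2 \cdot \frac{1}{124} \cdot \frac{124}{27777} \cdot \frac{1}{77519} = \frac{2}{27777} \cdot \frac{1}{77519} = \frac{2}{2153245263}$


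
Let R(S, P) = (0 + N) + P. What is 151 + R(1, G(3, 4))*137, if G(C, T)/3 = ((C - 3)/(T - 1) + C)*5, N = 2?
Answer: 6590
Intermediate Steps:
G(C, T) = 15*C + 15*(-3 + C)/(-1 + T) (G(C, T) = 3*(((C - 3)/(T - 1) + C)*5) = 3*(((-3 + C)/(-1 + T) + C)*5) = 3*((C + (-3 + C)/(-1 + T))*5) = 3*(5*C + 5*(-3 + C)/(-1 + T)) = 15*C + 15*(-3 + C)/(-1 + T))
R(S, P) = 2 + P (R(S, P) = (0 + 2) + P = 2 + P)
151 + R(1, G(3, 4))*137 = 151 + (2 + 15*(-3 + 3*4)/(-1 + 4))*137 = 151 + (2 + 15*(-3 + 12)/3)*137 = 151 + (2 + 15*(⅓)*9)*137 = 151 + (2 + 45)*137 = 151 + 47*137 = 151 + 6439 = 6590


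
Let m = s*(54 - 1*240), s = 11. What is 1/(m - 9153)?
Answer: -1/11199 ≈ -8.9294e-5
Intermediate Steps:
m = -2046 (m = 11*(54 - 1*240) = 11*(54 - 240) = 11*(-186) = -2046)
1/(m - 9153) = 1/(-2046 - 9153) = 1/(-11199) = -1/11199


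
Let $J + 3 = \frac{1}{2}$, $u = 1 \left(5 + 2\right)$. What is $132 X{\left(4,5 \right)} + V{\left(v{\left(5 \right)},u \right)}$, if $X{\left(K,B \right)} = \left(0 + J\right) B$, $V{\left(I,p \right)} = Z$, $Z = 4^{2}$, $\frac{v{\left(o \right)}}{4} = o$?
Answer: $-1634$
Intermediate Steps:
$v{\left(o \right)} = 4 o$
$u = 7$ ($u = 1 \cdot 7 = 7$)
$Z = 16$
$J = - \frac{5}{2}$ ($J = -3 + \frac{1}{2} = - \frac{5}{2} \approx -2.5$)
$V{\left(I,p \right)} = 16$
$X{\left(K,B \right)} = - \frac{5 B}{2}$ ($X{\left(K,B \right)} = \left(0 - \frac{5}{2}\right) B = - \frac{5 B}{2}$)
$132 X{\left(4,5 \right)} + V{\left(v{\left(5 \right)},u \right)} = 132 \left(\left(- \frac{5}{2}\right) 5\right) + 16 = 132 \left(- \frac{25}{2}\right) + 16 = -1650 + 16 = -1634$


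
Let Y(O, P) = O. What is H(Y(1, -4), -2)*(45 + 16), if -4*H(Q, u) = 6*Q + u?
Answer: -61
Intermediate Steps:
H(Q, u) = -3*Q/2 - u/4 (H(Q, u) = -(6*Q + u)/4 = -(u + 6*Q)/4 = -3*Q/2 - u/4)
H(Y(1, -4), -2)*(45 + 16) = (-3/2*1 - ¼*(-2))*(45 + 16) = (-3/2 + ½)*61 = -1*61 = -61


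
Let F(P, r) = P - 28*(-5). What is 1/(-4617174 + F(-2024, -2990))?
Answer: -1/4619058 ≈ -2.1649e-7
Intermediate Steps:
F(P, r) = 140 + P (F(P, r) = P + 140 = 140 + P)
1/(-4617174 + F(-2024, -2990)) = 1/(-4617174 + (140 - 2024)) = 1/(-4617174 - 1884) = 1/(-4619058) = -1/4619058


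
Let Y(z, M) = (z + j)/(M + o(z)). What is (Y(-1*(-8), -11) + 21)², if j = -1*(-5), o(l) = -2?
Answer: 400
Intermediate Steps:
j = 5
Y(z, M) = (5 + z)/(-2 + M) (Y(z, M) = (z + 5)/(M - 2) = (5 + z)/(-2 + M))
(Y(-1*(-8), -11) + 21)² = ((5 - 1*(-8))/(-2 - 11) + 21)² = ((5 + 8)/(-13) + 21)² = (-1/13*13 + 21)² = (-1 + 21)² = 20² = 400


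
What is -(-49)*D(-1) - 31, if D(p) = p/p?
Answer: 18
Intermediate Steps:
D(p) = 1
-(-49)*D(-1) - 31 = -(-49) - 31 = -49*(-1) - 31 = 49 - 31 = 18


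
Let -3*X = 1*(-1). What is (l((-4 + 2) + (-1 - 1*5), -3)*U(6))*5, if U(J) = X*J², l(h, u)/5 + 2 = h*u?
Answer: 6600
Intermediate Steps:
X = ⅓ (X = -(-1)/3 = -⅓*(-1) = ⅓ ≈ 0.33333)
l(h, u) = -10 + 5*h*u (l(h, u) = -10 + 5*(h*u) = -10 + 5*h*u)
U(J) = J²/3
(l((-4 + 2) + (-1 - 1*5), -3)*U(6))*5 = ((-10 + 5*((-4 + 2) + (-1 - 1*5))*(-3))*((⅓)*6²))*5 = ((-10 + 5*(-2 + (-1 - 5))*(-3))*((⅓)*36))*5 = ((-10 + 5*(-2 - 6)*(-3))*12)*5 = ((-10 + 5*(-8)*(-3))*12)*5 = ((-10 + 120)*12)*5 = (110*12)*5 = 1320*5 = 6600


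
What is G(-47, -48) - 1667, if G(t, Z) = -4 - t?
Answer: -1624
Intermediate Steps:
G(-47, -48) - 1667 = (-4 - 1*(-47)) - 1667 = (-4 + 47) - 1667 = 43 - 1667 = -1624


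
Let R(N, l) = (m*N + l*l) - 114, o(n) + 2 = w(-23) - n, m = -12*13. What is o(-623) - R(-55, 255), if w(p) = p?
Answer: -72893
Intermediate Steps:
m = -156
o(n) = -25 - n (o(n) = -2 + (-23 - n) = -25 - n)
R(N, l) = -114 + l**2 - 156*N (R(N, l) = (-156*N + l*l) - 114 = (-156*N + l**2) - 114 = (l**2 - 156*N) - 114 = -114 + l**2 - 156*N)
o(-623) - R(-55, 255) = (-25 - 1*(-623)) - (-114 + 255**2 - 156*(-55)) = (-25 + 623) - (-114 + 65025 + 8580) = 598 - 1*73491 = 598 - 73491 = -72893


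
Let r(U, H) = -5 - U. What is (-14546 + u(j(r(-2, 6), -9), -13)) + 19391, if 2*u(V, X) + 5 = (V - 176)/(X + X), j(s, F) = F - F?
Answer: 125993/26 ≈ 4845.9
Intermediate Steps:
j(s, F) = 0
u(V, X) = -5/2 + (-176 + V)/(4*X) (u(V, X) = -5/2 + ((V - 176)/(X + X))/2 = -5/2 + ((-176 + V)/((2*X)))/2 = -5/2 + ((-176 + V)*(1/(2*X)))/2 = -5/2 + ((-176 + V)/(2*X))/2 = -5/2 + (-176 + V)/(4*X))
(-14546 + u(j(r(-2, 6), -9), -13)) + 19391 = (-14546 + (¼)*(-176 + 0 - 10*(-13))/(-13)) + 19391 = (-14546 + (¼)*(-1/13)*(-176 + 0 + 130)) + 19391 = (-14546 + (¼)*(-1/13)*(-46)) + 19391 = (-14546 + 23/26) + 19391 = -378173/26 + 19391 = 125993/26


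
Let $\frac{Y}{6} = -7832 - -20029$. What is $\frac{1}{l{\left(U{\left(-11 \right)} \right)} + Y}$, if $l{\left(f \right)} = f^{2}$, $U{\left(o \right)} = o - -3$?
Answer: $\frac{1}{73246} \approx 1.3653 \cdot 10^{-5}$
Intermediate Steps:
$Y = 73182$ ($Y = 6 \left(-7832 - -20029\right) = 6 \left(-7832 + 20029\right) = 6 \cdot 12197 = 73182$)
$U{\left(o \right)} = 3 + o$ ($U{\left(o \right)} = o + 3 = 3 + o$)
$\frac{1}{l{\left(U{\left(-11 \right)} \right)} + Y} = \frac{1}{\left(3 - 11\right)^{2} + 73182} = \frac{1}{\left(-8\right)^{2} + 73182} = \frac{1}{64 + 73182} = \frac{1}{73246}$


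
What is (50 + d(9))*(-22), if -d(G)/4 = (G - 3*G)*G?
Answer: -15356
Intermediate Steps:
d(G) = 8*G**2 (d(G) = -4*(G - 3*G)*G = -4*(-2*G)*G = -(-8)*G**2 = 8*G**2)
(50 + d(9))*(-22) = (50 + 8*9**2)*(-22) = (50 + 8*81)*(-22) = (50 + 648)*(-22) = 698*(-22) = -15356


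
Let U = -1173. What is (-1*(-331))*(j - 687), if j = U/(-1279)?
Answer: -290452500/1279 ≈ -2.2709e+5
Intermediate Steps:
j = 1173/1279 (j = -1173/(-1279) = -1173*(-1/1279) = 1173/1279 ≈ 0.91712)
(-1*(-331))*(j - 687) = (-1*(-331))*(1173/1279 - 687) = 331*(-877500/1279) = -290452500/1279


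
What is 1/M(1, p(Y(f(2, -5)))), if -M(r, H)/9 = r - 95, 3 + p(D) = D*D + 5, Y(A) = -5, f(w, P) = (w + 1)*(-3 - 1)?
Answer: 1/846 ≈ 0.0011820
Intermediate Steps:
f(w, P) = -4 - 4*w (f(w, P) = (1 + w)*(-4) = -4 - 4*w)
p(D) = 2 + D**2 (p(D) = -3 + (D*D + 5) = -3 + (D**2 + 5) = -3 + (5 + D**2) = 2 + D**2)
M(r, H) = 855 - 9*r (M(r, H) = -9*(r - 95) = -9*(-95 + r) = 855 - 9*r)
1/M(1, p(Y(f(2, -5)))) = 1/(855 - 9*1) = 1/(855 - 9) = 1/846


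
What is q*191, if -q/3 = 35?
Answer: -20055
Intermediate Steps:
q = -105 (q = -3*35 = -105)
q*191 = -105*191 = -20055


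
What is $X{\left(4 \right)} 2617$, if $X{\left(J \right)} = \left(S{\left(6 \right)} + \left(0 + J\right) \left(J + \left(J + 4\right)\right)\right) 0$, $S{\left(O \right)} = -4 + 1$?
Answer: $0$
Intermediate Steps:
$S{\left(O \right)} = -3$
$X{\left(J \right)} = 0$ ($X{\left(J \right)} = \left(-3 + \left(0 + J\right) \left(J + \left(J + 4\right)\right)\right) 0 = \left(-3 + J \left(J + \left(4 + J\right)\right)\right) 0 = \left(-3 + J \left(4 + 2 J\right)\right) 0 = 0$)
$X{\left(4 \right)} 2617 = 0 \cdot 2617 = 0$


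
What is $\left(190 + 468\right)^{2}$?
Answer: $432964$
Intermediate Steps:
$\left(190 + 468\right)^{2} = 658^{2} = 432964$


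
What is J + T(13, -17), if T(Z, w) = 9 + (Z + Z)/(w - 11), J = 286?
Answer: 4117/14 ≈ 294.07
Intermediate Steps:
T(Z, w) = 9 + 2*Z/(-11 + w) (T(Z, w) = 9 + (2*Z)/(-11 + w) = 9 + 2*Z/(-11 + w))
J + T(13, -17) = 286 + (-99 + 2*13 + 9*(-17))/(-11 - 17) = 286 + (-99 + 26 - 153)/(-28) = 286 - 1/28*(-226) = 286 + 113/14 = 4117/14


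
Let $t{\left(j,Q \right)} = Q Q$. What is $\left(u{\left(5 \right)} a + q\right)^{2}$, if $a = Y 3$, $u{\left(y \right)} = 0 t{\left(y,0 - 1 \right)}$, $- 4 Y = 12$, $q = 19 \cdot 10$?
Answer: $36100$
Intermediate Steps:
$t{\left(j,Q \right)} = Q^{2}$
$q = 190$
$Y = -3$ ($Y = \left(- \frac{1}{4}\right) 12 = -3$)
$u{\left(y \right)} = 0$ ($u{\left(y \right)} = 0 \left(0 - 1\right)^{2} = 0 \left(-1\right)^{2} = 0 \cdot 1 = 0$)
$a = -9$ ($a = \left(-3\right) 3 = -9$)
$\left(u{\left(5 \right)} a + q\right)^{2} = \left(0 \left(-9\right) + 190\right)^{2} = \left(0 + 190\right)^{2} = 190^{2} = 36100$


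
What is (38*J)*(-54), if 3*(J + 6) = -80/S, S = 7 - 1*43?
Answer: 10792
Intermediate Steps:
S = -36 (S = 7 - 43 = -36)
J = -142/27 (J = -6 + (-80/(-36))/3 = -6 + (-80*(-1/36))/3 = -6 + (1/3)*(20/9) = -6 + 20/27 = -142/27 ≈ -5.2593)
(38*J)*(-54) = (38*(-142/27))*(-54) = -5396/27*(-54) = 10792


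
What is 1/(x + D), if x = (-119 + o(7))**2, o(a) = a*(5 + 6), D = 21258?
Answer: 1/23022 ≈ 4.3437e-5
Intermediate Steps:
o(a) = 11*a (o(a) = a*11 = 11*a)
x = 1764 (x = (-119 + 11*7)**2 = (-119 + 77)**2 = (-42)**2 = 1764)
1/(x + D) = 1/(1764 + 21258) = 1/23022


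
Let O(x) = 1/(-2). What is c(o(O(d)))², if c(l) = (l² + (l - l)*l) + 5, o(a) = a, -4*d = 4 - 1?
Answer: 441/16 ≈ 27.563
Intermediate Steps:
d = -¾ (d = -(4 - 1)/4 = -¼*3 = -¾ ≈ -0.75000)
O(x) = -½
c(l) = 5 + l² (c(l) = (l² + 0*l) + 5 = (l² + 0) + 5 = l² + 5 = 5 + l²)
c(o(O(d)))² = (5 + (-½)²)² = (5 + ¼)² = (21/4)² = 441/16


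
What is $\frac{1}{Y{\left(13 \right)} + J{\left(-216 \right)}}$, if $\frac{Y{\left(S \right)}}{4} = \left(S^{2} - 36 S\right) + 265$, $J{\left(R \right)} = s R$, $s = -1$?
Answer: $\frac{1}{80} \approx 0.0125$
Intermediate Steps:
$J{\left(R \right)} = - R$
$Y{\left(S \right)} = 1060 - 144 S + 4 S^{2}$ ($Y{\left(S \right)} = 4 \left(\left(S^{2} - 36 S\right) + 265\right) = 4 \left(265 + S^{2} - 36 S\right) = 1060 - 144 S + 4 S^{2}$)
$\frac{1}{Y{\left(13 \right)} + J{\left(-216 \right)}} = \frac{1}{\left(1060 - 1872 + 4 \cdot 13^{2}\right) - -216} = \frac{1}{\left(1060 - 1872 + 4 \cdot 169\right) + 216} = \frac{1}{\left(1060 - 1872 + 676\right) + 216} = \frac{1}{-136 + 216} = \frac{1}{80}$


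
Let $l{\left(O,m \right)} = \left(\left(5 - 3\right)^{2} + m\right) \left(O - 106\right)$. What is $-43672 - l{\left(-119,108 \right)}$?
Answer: $-18472$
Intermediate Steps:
$l{\left(O,m \right)} = \left(-106 + O\right) \left(4 + m\right)$ ($l{\left(O,m \right)} = \left(2^{2} + m\right) \left(-106 + O\right) = \left(4 + m\right) \left(-106 + O\right) = \left(-106 + O\right) \left(4 + m\right)$)
$-43672 - l{\left(-119,108 \right)} = -43672 - \left(-424 - 11448 + 4 \left(-119\right) - 12852\right) = -43672 - \left(-424 - 11448 - 476 - 12852\right) = -43672 - -25200 = -43672 + 25200 = -18472$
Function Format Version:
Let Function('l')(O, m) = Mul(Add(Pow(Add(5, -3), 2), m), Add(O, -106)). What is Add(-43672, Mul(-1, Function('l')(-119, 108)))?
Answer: -18472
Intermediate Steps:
Function('l')(O, m) = Mul(Add(-106, O), Add(4, m)) (Function('l')(O, m) = Mul(Add(Pow(2, 2), m), Add(-106, O)) = Mul(Add(4, m), Add(-106, O)) = Mul(Add(-106, O), Add(4, m)))
Add(-43672, Mul(-1, Function('l')(-119, 108))) = Add(-43672, Mul(-1, Add(-424, Mul(-106, 108), Mul(4, -119), Mul(-119, 108)))) = Add(-43672, Mul(-1, Add(-424, -11448, -476, -12852))) = Add(-43672, Mul(-1, -25200)) = Add(-43672, 25200) = -18472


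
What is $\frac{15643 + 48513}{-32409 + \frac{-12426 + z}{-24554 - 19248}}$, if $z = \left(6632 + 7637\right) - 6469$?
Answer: $- \frac{351270139}{177446799} \approx -1.9796$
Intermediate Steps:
$z = 7800$ ($z = 14269 - 6469 = 7800$)
$\frac{15643 + 48513}{-32409 + \frac{-12426 + z}{-24554 - 19248}} = \frac{15643 + 48513}{-32409 + \frac{-12426 + 7800}{-24554 - 19248}} = \frac{64156}{-32409 - \frac{4626}{-43802}} = \frac{64156}{-32409 - - \frac{2313}{21901}} = \frac{64156}{-32409 + \frac{2313}{21901}} = \frac{64156}{- \frac{709787196}{21901}} = 64156 \left(- \frac{21901}{709787196}\right) = - \frac{351270139}{177446799}$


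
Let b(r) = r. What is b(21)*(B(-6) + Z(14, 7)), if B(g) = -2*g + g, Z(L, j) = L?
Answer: 420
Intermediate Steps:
B(g) = -g
b(21)*(B(-6) + Z(14, 7)) = 21*(-1*(-6) + 14) = 21*(6 + 14) = 21*20 = 420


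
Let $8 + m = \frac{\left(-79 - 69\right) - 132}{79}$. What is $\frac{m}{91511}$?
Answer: $- \frac{912}{7229369} \approx -0.00012615$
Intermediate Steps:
$m = - \frac{912}{79}$ ($m = -8 + \frac{\left(-79 - 69\right) - 132}{79} = -8 + \left(-148 - 132\right) \frac{1}{79} = -8 - \frac{280}{79} = - \frac{912}{79} \approx -11.544$)
$\frac{m}{91511} = - \frac{912}{79 \cdot 91511} = \left(- \frac{912}{79}\right) \frac{1}{91511} = - \frac{912}{7229369}$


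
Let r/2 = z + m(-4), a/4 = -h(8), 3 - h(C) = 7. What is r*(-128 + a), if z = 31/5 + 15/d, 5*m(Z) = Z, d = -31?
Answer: -170688/155 ≈ -1101.2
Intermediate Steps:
h(C) = -4 (h(C) = 3 - 1*7 = 3 - 7 = -4)
m(Z) = Z/5
z = 886/155 (z = 31/5 + 15/(-31) = 31*(⅕) + 15*(-1/31) = 31/5 - 15/31 = 886/155 ≈ 5.7161)
a = 16 (a = 4*(-1*(-4)) = 4*4 = 16)
r = 1524/155 (r = 2*(886/155 + (⅕)*(-4)) = 2*(886/155 - ⅘) = 2*(762/155) = 1524/155 ≈ 9.8323)
r*(-128 + a) = 1524*(-128 + 16)/155 = (1524/155)*(-112) = -170688/155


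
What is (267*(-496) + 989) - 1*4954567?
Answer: -5086010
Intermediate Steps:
(267*(-496) + 989) - 1*4954567 = (-132432 + 989) - 4954567 = -131443 - 4954567 = -5086010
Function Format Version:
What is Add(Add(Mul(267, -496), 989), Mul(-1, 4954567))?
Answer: -5086010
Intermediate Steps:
Add(Add(Mul(267, -496), 989), Mul(-1, 4954567)) = Add(Add(-132432, 989), -4954567) = Add(-131443, -4954567) = -5086010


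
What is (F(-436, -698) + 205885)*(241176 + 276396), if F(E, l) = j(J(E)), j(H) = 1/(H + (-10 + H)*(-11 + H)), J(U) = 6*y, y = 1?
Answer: 1385284304646/13 ≈ 1.0656e+11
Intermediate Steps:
J(U) = 6 (J(U) = 6*1 = 6)
j(H) = 1/(H + (-11 + H)*(-10 + H))
F(E, l) = 1/26 (F(E, l) = 1/(110 + 6² - 20*6) = 1/(110 + 36 - 120) = 1/26)
(F(-436, -698) + 205885)*(241176 + 276396) = (1/26 + 205885)*(241176 + 276396) = (5353011/26)*517572 = 1385284304646/13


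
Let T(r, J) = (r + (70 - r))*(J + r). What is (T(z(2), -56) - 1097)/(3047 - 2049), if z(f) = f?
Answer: -4877/998 ≈ -4.8868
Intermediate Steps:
T(r, J) = 70*J + 70*r (T(r, J) = 70*(J + r) = 70*J + 70*r)
(T(z(2), -56) - 1097)/(3047 - 2049) = ((70*(-56) + 70*2) - 1097)/(3047 - 2049) = ((-3920 + 140) - 1097)/998 = (-3780 - 1097)*(1/998) = -4877*1/998 = -4877/998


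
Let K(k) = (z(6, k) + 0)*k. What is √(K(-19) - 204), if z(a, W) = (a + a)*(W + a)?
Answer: 2*√690 ≈ 52.536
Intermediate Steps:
z(a, W) = 2*a*(W + a) (z(a, W) = (2*a)*(W + a) = 2*a*(W + a))
K(k) = k*(72 + 12*k) (K(k) = (2*6*(k + 6) + 0)*k = (2*6*(6 + k) + 0)*k = ((72 + 12*k) + 0)*k = (72 + 12*k)*k = k*(72 + 12*k))
√(K(-19) - 204) = √(12*(-19)*(6 - 19) - 204) = √(12*(-19)*(-13) - 204) = √(2964 - 204) = √2760 = 2*√690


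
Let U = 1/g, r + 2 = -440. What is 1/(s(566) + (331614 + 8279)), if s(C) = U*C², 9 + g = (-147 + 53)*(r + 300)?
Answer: 13339/4534153083 ≈ 2.9419e-6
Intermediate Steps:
r = -442 (r = -2 - 440 = -442)
g = 13339 (g = -9 + (-147 + 53)*(-442 + 300) = -9 - 94*(-142) = -9 + 13348 = 13339)
U = 1/13339 ≈ 7.4968e-5
s(C) = C²/13339
1/(s(566) + (331614 + 8279)) = 1/((1/13339)*566² + (331614 + 8279)) = 1/((1/13339)*320356 + 339893) = 1/(320356/13339 + 339893) = 1/(4534153083/13339) = 13339/4534153083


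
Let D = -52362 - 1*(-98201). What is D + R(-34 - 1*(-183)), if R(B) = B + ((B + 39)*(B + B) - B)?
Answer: 101863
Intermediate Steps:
D = 45839 (D = -52362 + 98201 = 45839)
R(B) = 2*B*(39 + B) (R(B) = B + ((39 + B)*(2*B) - B) = B + (2*B*(39 + B) - B) = B + (-B + 2*B*(39 + B)) = 2*B*(39 + B))
D + R(-34 - 1*(-183)) = 45839 + 2*(-34 - 1*(-183))*(39 + (-34 - 1*(-183))) = 45839 + 2*(-34 + 183)*(39 + (-34 + 183)) = 45839 + 2*149*(39 + 149) = 45839 + 2*149*188 = 45839 + 56024 = 101863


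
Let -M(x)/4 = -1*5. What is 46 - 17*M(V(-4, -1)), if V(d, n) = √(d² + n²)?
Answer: -294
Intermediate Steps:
M(x) = 20 (M(x) = -(-4)*5 = -4*(-5) = 20)
46 - 17*M(V(-4, -1)) = 46 - 17*20 = 46 - 340 = -294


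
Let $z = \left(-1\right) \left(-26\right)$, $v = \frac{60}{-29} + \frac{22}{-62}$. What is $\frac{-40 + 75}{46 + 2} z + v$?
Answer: $\frac{356749}{21576} \approx 16.535$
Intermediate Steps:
$v = - \frac{2179}{899}$ ($v = 60 \left(- \frac{1}{29}\right) + 22 \left(- \frac{1}{62}\right) = - \frac{60}{29} - \frac{11}{31} = - \frac{2179}{899} \approx -2.4238$)
$z = 26$
$\frac{-40 + 75}{46 + 2} z + v = \frac{-40 + 75}{46 + 2} \cdot 26 - \frac{2179}{899} = \frac{35}{48} \cdot 26 - \frac{2179}{899} = \frac{455}{24} - \frac{2179}{899} = \frac{356749}{21576}$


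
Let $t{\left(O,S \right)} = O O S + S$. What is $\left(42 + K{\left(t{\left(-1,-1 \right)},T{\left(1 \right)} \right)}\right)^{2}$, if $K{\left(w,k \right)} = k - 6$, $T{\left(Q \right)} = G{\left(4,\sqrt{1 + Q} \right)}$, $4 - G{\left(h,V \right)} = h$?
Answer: $1296$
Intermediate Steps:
$G{\left(h,V \right)} = 4 - h$
$T{\left(Q \right)} = 0$ ($T{\left(Q \right)} = 4 - 4 = 0$)
$t{\left(O,S \right)} = S + S O^{2}$ ($t{\left(O,S \right)} = O^{2} S + S = S O^{2} + S = S + S O^{2}$)
$K{\left(w,k \right)} = -6 + k$
$\left(42 + K{\left(t{\left(-1,-1 \right)},T{\left(1 \right)} \right)}\right)^{2} = \left(42 + \left(-6 + 0\right)\right)^{2} = \left(42 - 6\right)^{2} = 36^{2} = 1296$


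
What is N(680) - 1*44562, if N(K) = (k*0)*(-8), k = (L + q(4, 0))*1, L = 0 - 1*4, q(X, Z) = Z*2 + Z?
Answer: -44562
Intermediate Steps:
q(X, Z) = 3*Z (q(X, Z) = 2*Z + Z = 3*Z)
L = -4 (L = 0 - 4 = -4)
k = -4 (k = (-4 + 3*0)*1 = (-4 + 0)*1 = -4*1 = -4)
N(K) = 0 (N(K) = -4*0*(-8) = 0*(-8) = 0)
N(680) - 1*44562 = 0 - 1*44562 = 0 - 44562 = -44562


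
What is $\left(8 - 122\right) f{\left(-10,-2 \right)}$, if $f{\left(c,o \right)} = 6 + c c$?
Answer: $-12084$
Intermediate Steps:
$f{\left(c,o \right)} = 6 + c^{2}$
$\left(8 - 122\right) f{\left(-10,-2 \right)} = \left(8 - 122\right) \left(6 + \left(-10\right)^{2}\right) = - 114 \left(6 + 100\right) = \left(-114\right) 106 = -12084$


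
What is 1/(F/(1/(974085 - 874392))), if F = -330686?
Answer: -1/32967079398 ≈ -3.0333e-11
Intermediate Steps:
1/(F/(1/(974085 - 874392))) = 1/(-330686/(1/(974085 - 874392))) = 1/(-330686/(1/99693)) = 1/(-330686/1/99693) = 1/(-330686*99693) = 1/(-32967079398) = -1/32967079398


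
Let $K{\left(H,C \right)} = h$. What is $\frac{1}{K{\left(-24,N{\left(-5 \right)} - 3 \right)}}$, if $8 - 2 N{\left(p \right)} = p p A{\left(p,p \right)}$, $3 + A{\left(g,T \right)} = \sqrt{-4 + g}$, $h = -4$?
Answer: $- \frac{1}{4} \approx -0.25$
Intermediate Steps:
$A{\left(g,T \right)} = -3 + \sqrt{-4 + g}$
$N{\left(p \right)} = 4 - \frac{p^{2} \left(-3 + \sqrt{-4 + p}\right)}{2}$ ($N{\left(p \right)} = 4 - \frac{p p \left(-3 + \sqrt{-4 + p}\right)}{2} = 4 - \frac{p^{2} \left(-3 + \sqrt{-4 + p}\right)}{2}$)
$K{\left(H,C \right)} = -4$
$\frac{1}{K{\left(-24,N{\left(-5 \right)} - 3 \right)}} = \frac{1}{-4} = - \frac{1}{4}$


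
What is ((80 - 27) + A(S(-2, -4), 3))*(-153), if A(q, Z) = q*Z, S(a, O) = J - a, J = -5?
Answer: -6732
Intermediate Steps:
S(a, O) = -5 - a
A(q, Z) = Z*q
((80 - 27) + A(S(-2, -4), 3))*(-153) = ((80 - 27) + 3*(-5 - 1*(-2)))*(-153) = (53 + 3*(-5 + 2))*(-153) = (53 + 3*(-3))*(-153) = (53 - 9)*(-153) = 44*(-153) = -6732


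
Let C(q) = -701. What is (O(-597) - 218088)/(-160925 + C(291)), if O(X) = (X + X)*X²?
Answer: 212885217/80813 ≈ 2634.3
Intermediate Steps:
O(X) = 2*X³ (O(X) = (2*X)*X² = 2*X³)
(O(-597) - 218088)/(-160925 + C(291)) = (2*(-597)³ - 218088)/(-160925 - 701) = (2*(-212776173) - 218088)/(-161626) = (-425552346 - 218088)*(-1/161626) = -425770434*(-1/161626) = 212885217/80813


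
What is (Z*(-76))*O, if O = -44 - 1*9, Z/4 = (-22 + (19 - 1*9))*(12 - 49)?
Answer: 7153728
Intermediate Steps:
Z = 1776 (Z = 4*((-22 + (19 - 1*9))*(12 - 49)) = 4*((-22 + (19 - 9))*(-37)) = 4*((-22 + 10)*(-37)) = 4*(-12*(-37)) = 4*444 = 1776)
O = -53 (O = -44 - 9 = -53)
(Z*(-76))*O = (1776*(-76))*(-53) = -134976*(-53) = 7153728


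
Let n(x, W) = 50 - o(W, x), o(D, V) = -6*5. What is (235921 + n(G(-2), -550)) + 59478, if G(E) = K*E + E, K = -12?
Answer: 295479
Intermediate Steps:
o(D, V) = -30
G(E) = -11*E (G(E) = -12*E + E = -11*E)
n(x, W) = 80 (n(x, W) = 50 - 1*(-30) = 50 + 30 = 80)
(235921 + n(G(-2), -550)) + 59478 = (235921 + 80) + 59478 = 236001 + 59478 = 295479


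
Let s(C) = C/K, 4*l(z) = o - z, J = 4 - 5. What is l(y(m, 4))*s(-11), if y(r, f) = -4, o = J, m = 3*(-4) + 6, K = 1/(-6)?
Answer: 99/2 ≈ 49.500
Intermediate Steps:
K = -⅙ ≈ -0.16667
J = -1
m = -6 (m = -12 + 6 = -6)
o = -1
l(z) = -¼ - z/4 (l(z) = (-1 - z)/4 = -¼ - z/4)
s(C) = -6*C (s(C) = C/(-⅙) = C*(-6) = -6*C)
l(y(m, 4))*s(-11) = (-¼ - ¼*(-4))*(-6*(-11)) = (-¼ + 1)*66 = (¾)*66 = 99/2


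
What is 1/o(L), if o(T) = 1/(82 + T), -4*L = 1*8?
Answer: 80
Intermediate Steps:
L = -2 (L = -8/4 = -¼*8 = -2)
1/o(L) = 1/(1/(82 - 2)) = 1/(1/80) = 80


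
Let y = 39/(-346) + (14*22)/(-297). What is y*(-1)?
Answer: 10741/9342 ≈ 1.1498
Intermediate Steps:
y = -10741/9342 (y = 39*(-1/346) + 308*(-1/297) = -39/346 - 28/27 = -10741/9342 ≈ -1.1498)
y*(-1) = -10741/9342*(-1) = 10741/9342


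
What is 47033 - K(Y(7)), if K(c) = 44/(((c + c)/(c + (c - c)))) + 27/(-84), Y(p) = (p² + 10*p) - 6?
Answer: 1316317/28 ≈ 47011.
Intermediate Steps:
Y(p) = -6 + p² + 10*p
K(c) = 607/28 (K(c) = 44/(((2*c)/(c + 0))) + 27*(-1/84) = 44/(((2*c)/c)) - 9/28 = 44/2 - 9/28 = 44*(½) - 9/28 = 22 - 9/28 = 607/28)
47033 - K(Y(7)) = 47033 - 1*607/28 = 47033 - 607/28 = 1316317/28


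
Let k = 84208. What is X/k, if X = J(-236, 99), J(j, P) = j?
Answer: -59/21052 ≈ -0.0028026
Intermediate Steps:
X = -236
X/k = -236/84208 = -236*1/84208 = -59/21052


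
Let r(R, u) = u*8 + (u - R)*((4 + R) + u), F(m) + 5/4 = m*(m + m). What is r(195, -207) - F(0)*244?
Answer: 1865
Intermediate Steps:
F(m) = -5/4 + 2*m**2 (F(m) = -5/4 + m*(m + m) = -5/4 + m*(2*m) = -5/4 + 2*m**2)
r(R, u) = 8*u + (u - R)*(4 + R + u)
r(195, -207) - F(0)*244 = ((-207)**2 - 1*195**2 - 4*195 + 12*(-207)) - (-5/4 + 2*0**2)*244 = (42849 - 1*38025 - 780 - 2484) - (-5/4 + 2*0)*244 = (42849 - 38025 - 780 - 2484) - (-5/4 + 0)*244 = 1560 - (-5)*244/4 = 1560 - 1*(-305) = 1560 + 305 = 1865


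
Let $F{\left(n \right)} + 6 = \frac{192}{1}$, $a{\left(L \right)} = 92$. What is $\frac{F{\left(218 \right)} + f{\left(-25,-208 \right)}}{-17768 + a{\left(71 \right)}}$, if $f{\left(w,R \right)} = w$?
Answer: $- \frac{161}{17676} \approx -0.0091084$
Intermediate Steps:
$F{\left(n \right)} = 186$ ($F{\left(n \right)} = -6 + \frac{192}{1} = -6 + 192 \cdot 1 = -6 + 192 = 186$)
$\frac{F{\left(218 \right)} + f{\left(-25,-208 \right)}}{-17768 + a{\left(71 \right)}} = \frac{186 - 25}{-17768 + 92} = \frac{161}{-17676} = 161 \left(- \frac{1}{17676}\right) = - \frac{161}{17676}$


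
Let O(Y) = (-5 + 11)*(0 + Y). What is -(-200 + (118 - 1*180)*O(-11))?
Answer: -3892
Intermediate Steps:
O(Y) = 6*Y
-(-200 + (118 - 1*180)*O(-11)) = -(-200 + (118 - 1*180)*(6*(-11))) = -(-200 + (118 - 180)*(-66)) = -(-200 - 62*(-66)) = -(-200 + 4092) = -1*3892 = -3892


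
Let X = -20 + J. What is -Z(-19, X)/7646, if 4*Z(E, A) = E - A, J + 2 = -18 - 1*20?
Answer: -41/30584 ≈ -0.0013406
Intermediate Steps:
J = -40 (J = -2 + (-18 - 1*20) = -2 + (-18 - 20) = -2 - 38 = -40)
X = -60 (X = -20 - 40 = -60)
Z(E, A) = -A/4 + E/4 (Z(E, A) = (E - A)/4 = -A/4 + E/4)
-Z(-19, X)/7646 = -(-1/4*(-60) + (1/4)*(-19))/7646 = -(15 - 19/4)/7646 = -41/(4*7646) = -1*41/30584 = -41/30584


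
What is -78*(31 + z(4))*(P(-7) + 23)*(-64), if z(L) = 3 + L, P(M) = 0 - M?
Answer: 5690880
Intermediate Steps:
P(M) = -M
-78*(31 + z(4))*(P(-7) + 23)*(-64) = -78*(31 + (3 + 4))*(-1*(-7) + 23)*(-64) = -78*(31 + 7)*(7 + 23)*(-64) = -2964*30*(-64) = -78*1140*(-64) = -88920*(-64) = 5690880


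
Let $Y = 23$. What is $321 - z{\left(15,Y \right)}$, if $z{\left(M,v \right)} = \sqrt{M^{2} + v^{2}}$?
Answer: $321 - \sqrt{754} \approx 293.54$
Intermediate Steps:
$321 - z{\left(15,Y \right)} = 321 - \sqrt{15^{2} + 23^{2}} = 321 - \sqrt{225 + 529} = 321 - \sqrt{754}$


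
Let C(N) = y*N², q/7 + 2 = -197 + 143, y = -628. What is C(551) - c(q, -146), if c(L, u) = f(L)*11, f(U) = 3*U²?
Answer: -195732340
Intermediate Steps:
q = -392 (q = -14 + 7*(-197 + 143) = -14 + 7*(-54) = -14 - 378 = -392)
c(L, u) = 33*L² (c(L, u) = (3*L²)*11 = 33*L²)
C(N) = -628*N²
C(551) - c(q, -146) = -628*551² - 33*(-392)² = -628*303601 - 33*153664 = -190661428 - 1*5070912 = -190661428 - 5070912 = -195732340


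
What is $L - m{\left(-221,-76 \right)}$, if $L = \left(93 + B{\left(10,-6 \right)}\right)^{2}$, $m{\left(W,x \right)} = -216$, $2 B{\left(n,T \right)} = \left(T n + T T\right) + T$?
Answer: $6300$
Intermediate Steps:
$B{\left(n,T \right)} = \frac{T}{2} + \frac{T^{2}}{2} + \frac{T n}{2}$ ($B{\left(n,T \right)} = \frac{\left(T n + T T\right) + T}{2} = \frac{\left(T n + T^{2}\right) + T}{2} = \frac{\left(T^{2} + T n\right) + T}{2} = \frac{T + T^{2} + T n}{2} = \frac{T}{2} + \frac{T^{2}}{2} + \frac{T n}{2}$)
$L = 6084$ ($L = \left(93 + \frac{1}{2} \left(-6\right) \left(1 - 6 + 10\right)\right)^{2} = \left(93 + \frac{1}{2} \left(-6\right) 5\right)^{2} = \left(93 - 15\right)^{2} = 78^{2} = 6084$)
$L - m{\left(-221,-76 \right)} = 6084 - -216 = 6084 + 216 = 6300$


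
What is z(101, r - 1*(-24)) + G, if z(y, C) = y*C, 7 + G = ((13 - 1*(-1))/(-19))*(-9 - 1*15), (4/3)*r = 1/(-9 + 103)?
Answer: 17399141/7144 ≈ 2435.5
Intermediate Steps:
r = 3/376 (r = 3/(4*(-9 + 103)) = (¾)/94 = (¾)*(1/94) = 3/376 ≈ 0.0079787)
G = 203/19 (G = -7 + ((13 - 1*(-1))/(-19))*(-9 - 1*15) = -7 + (-(13 + 1)/19)*(-9 - 15) = -7 - 1/19*14*(-24) = -7 - 14/19*(-24) = -7 + 336/19 = 203/19 ≈ 10.684)
z(y, C) = C*y
z(101, r - 1*(-24)) + G = (3/376 - 1*(-24))*101 + 203/19 = (3/376 + 24)*101 + 203/19 = (9027/376)*101 + 203/19 = 911727/376 + 203/19 = 17399141/7144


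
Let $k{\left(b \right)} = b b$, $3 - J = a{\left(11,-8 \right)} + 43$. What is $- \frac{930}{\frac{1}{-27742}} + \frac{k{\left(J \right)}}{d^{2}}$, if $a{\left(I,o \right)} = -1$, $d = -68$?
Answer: $\frac{119299478961}{4624} \approx 2.58 \cdot 10^{7}$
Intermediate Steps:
$J = -39$ ($J = 3 - \left(-1 + 43\right) = 3 - 42 = -39$)
$k{\left(b \right)} = b^{2}$
$- \frac{930}{\frac{1}{-27742}} + \frac{k{\left(J \right)}}{d^{2}} = - \frac{930}{\frac{1}{-27742}} + \frac{\left(-39\right)^{2}}{\left(-68\right)^{2}} = - \frac{930}{- \frac{1}{27742}} + \frac{1521}{4624} = \left(-930\right) \left(-27742\right) + 1521 \cdot \frac{1}{4624} = 25800060 + \frac{1521}{4624} = \frac{119299478961}{4624}$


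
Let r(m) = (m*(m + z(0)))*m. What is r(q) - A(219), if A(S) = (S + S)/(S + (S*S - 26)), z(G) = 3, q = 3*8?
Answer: 374445285/24077 ≈ 15552.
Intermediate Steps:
q = 24
A(S) = 2*S/(-26 + S + S²) (A(S) = (2*S)/(S + (S² - 26)) = (2*S)/(S + (-26 + S²)) = (2*S)/(-26 + S + S²) = 2*S/(-26 + S + S²))
r(m) = m²*(3 + m) (r(m) = (m*(m + 3))*m = (m*(3 + m))*m = m²*(3 + m))
r(q) - A(219) = 24²*(3 + 24) - 2*219/(-26 + 219 + 219²) = 576*27 - 2*219/(-26 + 219 + 47961) = 15552 - 2*219/48154 = 15552 - 1*219/24077 = 15552 - 219/24077 = 374445285/24077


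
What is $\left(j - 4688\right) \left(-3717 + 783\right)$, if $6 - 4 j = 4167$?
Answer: $\frac{33613371}{2} \approx 1.6807 \cdot 10^{7}$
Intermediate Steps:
$j = - \frac{4161}{4}$ ($j = \frac{3}{2} - \frac{4167}{4} = - \frac{4161}{4} \approx -1040.3$)
$\left(j - 4688\right) \left(-3717 + 783\right) = \left(- \frac{4161}{4} - 4688\right) \left(-3717 + 783\right) = \left(- \frac{22913}{4}\right) \left(-2934\right) = \frac{33613371}{2}$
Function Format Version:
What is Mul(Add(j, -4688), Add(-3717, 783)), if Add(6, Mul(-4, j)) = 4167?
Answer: Rational(33613371, 2) ≈ 1.6807e+7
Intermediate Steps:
j = Rational(-4161, 4) (j = Add(Rational(3, 2), Mul(Rational(-1, 4), 4167)) = Add(Rational(3, 2), Rational(-4167, 4)) = Rational(-4161, 4) ≈ -1040.3)
Mul(Add(j, -4688), Add(-3717, 783)) = Mul(Add(Rational(-4161, 4), -4688), Add(-3717, 783)) = Mul(Rational(-22913, 4), -2934) = Rational(33613371, 2)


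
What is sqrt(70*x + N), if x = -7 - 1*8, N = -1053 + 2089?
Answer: I*sqrt(14) ≈ 3.7417*I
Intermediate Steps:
N = 1036
x = -15 (x = -7 - 8 = -15)
sqrt(70*x + N) = sqrt(70*(-15) + 1036) = sqrt(-1050 + 1036) = sqrt(-14) = I*sqrt(14)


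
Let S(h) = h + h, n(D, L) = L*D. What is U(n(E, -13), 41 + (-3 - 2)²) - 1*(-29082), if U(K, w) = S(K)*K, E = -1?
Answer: 29420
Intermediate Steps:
n(D, L) = D*L
S(h) = 2*h
U(K, w) = 2*K² (U(K, w) = (2*K)*K = 2*K²)
U(n(E, -13), 41 + (-3 - 2)²) - 1*(-29082) = 2*(-1*(-13))² - 1*(-29082) = 2*13² + 29082 = 2*169 + 29082 = 338 + 29082 = 29420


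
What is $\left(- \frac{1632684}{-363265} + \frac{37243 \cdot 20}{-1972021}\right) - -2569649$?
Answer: $\frac{1840812660578410149}{716366208565} \approx 2.5697 \cdot 10^{6}$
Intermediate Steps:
$\left(- \frac{1632684}{-363265} + \frac{37243 \cdot 20}{-1972021}\right) - -2569649 = \left(\left(-1632684\right) \left(- \frac{1}{363265}\right) + 744860 \left(- \frac{1}{1972021}\right)\right) + 2569649 = \left(\frac{1632684}{363265} - \frac{744860}{1972021}\right) + 2569649 = \frac{2949105566464}{716366208565} + 2569649 = \frac{1840812660578410149}{716366208565}$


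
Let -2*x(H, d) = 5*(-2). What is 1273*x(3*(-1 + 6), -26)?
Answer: 6365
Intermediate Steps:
x(H, d) = 5 (x(H, d) = -5*(-2)/2 = -1/2*(-10) = 5)
1273*x(3*(-1 + 6), -26) = 1273*5 = 6365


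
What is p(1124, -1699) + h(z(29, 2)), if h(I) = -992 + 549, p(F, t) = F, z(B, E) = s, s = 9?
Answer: 681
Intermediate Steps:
z(B, E) = 9
h(I) = -443
p(1124, -1699) + h(z(29, 2)) = 1124 - 443 = 681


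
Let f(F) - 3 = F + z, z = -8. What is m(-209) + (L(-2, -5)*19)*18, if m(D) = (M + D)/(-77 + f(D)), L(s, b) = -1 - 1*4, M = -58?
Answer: -165781/97 ≈ -1709.1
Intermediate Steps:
L(s, b) = -5 (L(s, b) = -1 - 4 = -5)
f(F) = -5 + F (f(F) = 3 + (F - 8) = 3 + (-8 + F) = -5 + F)
m(D) = (-58 + D)/(-82 + D) (m(D) = (-58 + D)/(-77 + (-5 + D)) = (-58 + D)/(-82 + D))
m(-209) + (L(-2, -5)*19)*18 = (-58 - 209)/(-82 - 209) - 5*19*18 = -267/(-291) - 95*18 = -1/291*(-267) - 1710 = 89/97 - 1710 = -165781/97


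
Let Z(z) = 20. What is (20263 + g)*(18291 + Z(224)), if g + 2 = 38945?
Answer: 1084121066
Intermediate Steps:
g = 38943 (g = -2 + 38945 = 38943)
(20263 + g)*(18291 + Z(224)) = (20263 + 38943)*(18291 + 20) = 59206*18311 = 1084121066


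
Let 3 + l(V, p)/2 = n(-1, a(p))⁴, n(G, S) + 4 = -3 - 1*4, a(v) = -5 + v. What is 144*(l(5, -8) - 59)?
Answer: 4207248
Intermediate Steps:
n(G, S) = -11 (n(G, S) = -4 + (-3 - 1*4) = -4 + (-3 - 4) = -4 - 7 = -11)
l(V, p) = 29276 (l(V, p) = -6 + 2*(-11)⁴ = -6 + 2*14641 = -6 + 29282 = 29276)
144*(l(5, -8) - 59) = 144*(29276 - 59) = 144*29217 = 4207248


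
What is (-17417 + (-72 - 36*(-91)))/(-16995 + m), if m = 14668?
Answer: 14213/2327 ≈ 6.1079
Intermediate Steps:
(-17417 + (-72 - 36*(-91)))/(-16995 + m) = (-17417 + (-72 - 36*(-91)))/(-16995 + 14668) = (-17417 + (-72 + 3276))/(-2327) = (-17417 + 3204)*(-1/2327) = -14213*(-1/2327) = 14213/2327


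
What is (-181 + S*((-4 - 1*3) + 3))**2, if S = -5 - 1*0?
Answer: 25921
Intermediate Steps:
S = -5 (S = -5 + 0 = -5)
(-181 + S*((-4 - 1*3) + 3))**2 = (-181 - 5*((-4 - 1*3) + 3))**2 = (-181 - 5*((-4 - 3) + 3))**2 = (-181 - 5*(-7 + 3))**2 = (-181 - 5*(-4))**2 = (-181 + 20)**2 = (-161)**2 = 25921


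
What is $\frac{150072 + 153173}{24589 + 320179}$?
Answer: $\frac{303245}{344768} \approx 0.87956$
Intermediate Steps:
$\frac{150072 + 153173}{24589 + 320179} = \frac{303245}{344768}$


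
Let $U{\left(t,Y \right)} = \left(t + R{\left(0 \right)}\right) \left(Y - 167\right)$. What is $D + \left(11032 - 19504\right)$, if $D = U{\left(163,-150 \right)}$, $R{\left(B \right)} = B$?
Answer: $-60143$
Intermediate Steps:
$U{\left(t,Y \right)} = t \left(-167 + Y\right)$ ($U{\left(t,Y \right)} = \left(t + 0\right) \left(Y - 167\right) = t \left(-167 + Y\right)$)
$D = -51671$ ($D = 163 \left(-167 - 150\right) = 163 \left(-317\right) = -51671$)
$D + \left(11032 - 19504\right) = -51671 + \left(11032 - 19504\right) = -51671 - 8472 = -60143$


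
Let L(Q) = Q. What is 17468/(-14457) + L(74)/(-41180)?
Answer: -360201029/297669630 ≈ -1.2101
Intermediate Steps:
17468/(-14457) + L(74)/(-41180) = 17468/(-14457) + 74/(-41180) = 17468*(-1/14457) + 74*(-1/41180) = -17468/14457 - 37/20590 = -360201029/297669630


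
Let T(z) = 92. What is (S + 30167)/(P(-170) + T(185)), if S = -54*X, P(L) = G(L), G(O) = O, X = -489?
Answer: -56573/78 ≈ -725.29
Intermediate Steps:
P(L) = L
S = 26406 (S = -54*(-489) = 26406)
(S + 30167)/(P(-170) + T(185)) = (26406 + 30167)/(-170 + 92) = 56573/(-78) = 56573*(-1/78) = -56573/78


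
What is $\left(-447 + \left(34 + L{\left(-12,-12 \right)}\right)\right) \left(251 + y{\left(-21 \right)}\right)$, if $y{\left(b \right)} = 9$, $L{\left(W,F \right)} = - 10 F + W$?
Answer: $-79300$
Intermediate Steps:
$L{\left(W,F \right)} = W - 10 F$
$\left(-447 + \left(34 + L{\left(-12,-12 \right)}\right)\right) \left(251 + y{\left(-21 \right)}\right) = \left(-447 + \left(34 - -108\right)\right) \left(251 + 9\right) = \left(-447 + \left(34 + \left(-12 + 120\right)\right)\right) 260 = \left(-447 + \left(34 + 108\right)\right) 260 = \left(-447 + 142\right) 260 = \left(-305\right) 260 = -79300$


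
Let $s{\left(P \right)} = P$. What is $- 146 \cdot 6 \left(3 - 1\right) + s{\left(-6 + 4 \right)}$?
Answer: $-1754$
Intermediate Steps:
$- 146 \cdot 6 \left(3 - 1\right) + s{\left(-6 + 4 \right)} = - 146 \cdot 6 \left(3 - 1\right) + \left(-6 + 4\right) = - 146 \cdot 6 \cdot 2 - 2 = \left(-146\right) 12 - 2 = -1752 - 2 = -1754$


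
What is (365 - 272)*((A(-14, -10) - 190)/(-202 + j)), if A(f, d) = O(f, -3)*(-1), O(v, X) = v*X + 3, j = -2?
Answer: 7285/68 ≈ 107.13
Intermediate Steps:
O(v, X) = 3 + X*v (O(v, X) = X*v + 3 = 3 + X*v)
A(f, d) = -3 + 3*f (A(f, d) = (3 - 3*f)*(-1) = -3 + 3*f)
(365 - 272)*((A(-14, -10) - 190)/(-202 + j)) = (365 - 272)*(((-3 + 3*(-14)) - 190)/(-202 - 2)) = 93*(((-3 - 42) - 190)/(-204)) = 93*((-45 - 190)*(-1/204)) = 93*(-235*(-1/204)) = 93*(235/204) = 7285/68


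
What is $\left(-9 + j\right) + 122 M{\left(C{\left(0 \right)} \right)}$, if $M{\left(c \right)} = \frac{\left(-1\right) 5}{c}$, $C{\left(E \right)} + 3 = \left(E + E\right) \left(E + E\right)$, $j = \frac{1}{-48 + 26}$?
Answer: $\frac{12823}{66} \approx 194.29$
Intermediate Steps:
$j = - \frac{1}{22}$ ($j = \frac{1}{-22} = - \frac{1}{22} \approx -0.045455$)
$C{\left(E \right)} = -3 + 4 E^{2}$ ($C{\left(E \right)} = -3 + \left(E + E\right) \left(E + E\right) = -3 + 2 E 2 E = -3 + 4 E^{2}$)
$M{\left(c \right)} = - \frac{5}{c}$
$\left(-9 + j\right) + 122 M{\left(C{\left(0 \right)} \right)} = \left(-9 - \frac{1}{22}\right) + 122 \left(- \frac{5}{-3 + 4 \cdot 0^{2}}\right) = - \frac{199}{22} + 122 \left(- \frac{5}{-3 + 4 \cdot 0}\right) = - \frac{199}{22} + 122 \left(- \frac{5}{-3 + 0}\right) = - \frac{199}{22} + 122 \left(- \frac{5}{-3}\right) = - \frac{199}{22} + 122 \left(\left(-5\right) \left(- \frac{1}{3}\right)\right) = - \frac{199}{22} + 122 \cdot \frac{5}{3} = - \frac{199}{22} + \frac{610}{3} = \frac{12823}{66}$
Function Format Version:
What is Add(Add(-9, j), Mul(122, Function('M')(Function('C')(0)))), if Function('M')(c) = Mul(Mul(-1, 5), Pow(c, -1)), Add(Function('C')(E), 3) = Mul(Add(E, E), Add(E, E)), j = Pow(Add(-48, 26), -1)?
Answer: Rational(12823, 66) ≈ 194.29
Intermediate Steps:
j = Rational(-1, 22) (j = Pow(-22, -1) = Rational(-1, 22) ≈ -0.045455)
Function('C')(E) = Add(-3, Mul(4, Pow(E, 2))) (Function('C')(E) = Add(-3, Mul(Add(E, E), Add(E, E))) = Add(-3, Mul(Mul(2, E), Mul(2, E))) = Add(-3, Mul(4, Pow(E, 2))))
Function('M')(c) = Mul(-5, Pow(c, -1))
Add(Add(-9, j), Mul(122, Function('M')(Function('C')(0)))) = Add(Add(-9, Rational(-1, 22)), Mul(122, Mul(-5, Pow(Add(-3, Mul(4, Pow(0, 2))), -1)))) = Add(Rational(-199, 22), Mul(122, Mul(-5, Pow(Add(-3, Mul(4, 0)), -1)))) = Add(Rational(-199, 22), Mul(122, Mul(-5, Pow(Add(-3, 0), -1)))) = Add(Rational(-199, 22), Mul(122, Mul(-5, Pow(-3, -1)))) = Add(Rational(-199, 22), Mul(122, Mul(-5, Rational(-1, 3)))) = Add(Rational(-199, 22), Mul(122, Rational(5, 3))) = Add(Rational(-199, 22), Rational(610, 3)) = Rational(12823, 66)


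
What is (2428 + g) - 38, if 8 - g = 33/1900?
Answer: 4556167/1900 ≈ 2398.0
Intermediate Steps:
g = 15167/1900 (g = 8 - 33/1900 = 15167/1900 ≈ 7.9826)
(2428 + g) - 38 = (2428 + 15167/1900) - 38 = 4628367/1900 - 38 = 4556167/1900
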